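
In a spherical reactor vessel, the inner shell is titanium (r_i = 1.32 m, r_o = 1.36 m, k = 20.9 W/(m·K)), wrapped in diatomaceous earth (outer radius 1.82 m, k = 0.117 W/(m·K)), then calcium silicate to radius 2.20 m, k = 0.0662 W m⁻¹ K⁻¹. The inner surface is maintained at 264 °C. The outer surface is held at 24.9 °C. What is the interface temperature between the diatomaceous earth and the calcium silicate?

T = 138 °C

Series thermal resistances, inner to outer:
  R_titanium = (1/1.32 − 1/1.36)/(4πk) = 0.02228/(4π·20.9) = 8.484×10^-5 K/W
  R_diatomaceous earth = (1/1.36 − 1/1.82)/(4πk) = 0.1858/(4π·0.117) = 0.1264 K/W
  R_calcium silicate = (1/1.82 − 1/2.20)/(4πk) = 0.09491/(4π·0.0662) = 0.1141 K/W
ΣR = 8.484×10^-5 + 0.1264 + 0.1141 = 0.2406 K/W
Q = ΔT/ΣR = (264 °C − 24.9 °C)/0.2406 = 993.8 W
From the inner boundary to the diatomaceous earth/calcium silicate interface, ΣR_partial = 0.1265 K/W.
T_interface = T_in − Q·ΣR_partial = 264 °C − (993.8)(0.1265) = 138 °C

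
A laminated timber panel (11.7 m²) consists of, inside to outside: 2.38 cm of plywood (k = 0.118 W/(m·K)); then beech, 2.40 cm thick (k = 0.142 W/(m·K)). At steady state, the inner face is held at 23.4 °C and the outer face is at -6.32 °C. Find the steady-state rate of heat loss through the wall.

Q = 938 W

Treat each layer as a resistance in series:
  R_plywood = L/(kA) = 0.0238/(0.118·11.7) = 0.01724 K/W
  R_beech = L/(kA) = 0.0240/(0.142·11.7) = 0.01445 K/W
ΣR = 0.01724 + 0.01445 = 0.03169 K/W
Q = ΔT/ΣR = (23.4 °C − -6.32 °C)/0.03169 = 938 W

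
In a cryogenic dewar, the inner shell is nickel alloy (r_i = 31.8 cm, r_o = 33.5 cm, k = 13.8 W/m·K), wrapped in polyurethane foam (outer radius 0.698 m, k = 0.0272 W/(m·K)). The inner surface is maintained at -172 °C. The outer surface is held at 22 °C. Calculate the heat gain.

Q = 42.7 W

Resistance network (inner→outer):
  R_nickel alloy = (1/0.318 − 1/0.335)/(4πk) = 0.1596/(4π·13.8) = 9.202×10^-4 K/W
  R_polyurethane foam = (1/0.335 − 1/0.698)/(4πk) = 1.552/(4π·0.0272) = 4.542 K/W
ΣR = 9.202×10^-4 + 4.542 = 4.543 K/W
Q = ΔT/ΣR = (-172 °C − 22 °C)/4.543 = -42.7 W
(Negative Q ⇒ heat flows inward; heat gain = 42.7 W.)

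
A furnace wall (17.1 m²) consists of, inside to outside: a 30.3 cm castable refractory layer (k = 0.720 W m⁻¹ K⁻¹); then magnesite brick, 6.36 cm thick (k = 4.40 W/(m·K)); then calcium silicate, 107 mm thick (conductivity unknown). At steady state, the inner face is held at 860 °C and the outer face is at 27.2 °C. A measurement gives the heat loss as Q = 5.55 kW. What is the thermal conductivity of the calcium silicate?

k = 0.0502 W/m·K

ΣR = ΔT/Q = |860 − 27.2|/5550 = 0.1501 K/W
Known resistances:
  R_castable refractory = L/(kA) = 0.303/(0.720·17.1) = 0.02461 K/W
  R_magnesite brick = L/(kA) = 0.0636/(4.40·17.1) = 8.453×10^-4 K/W
R_calcium silicate = ΣR − ΣR_known = 0.1501 − 0.02546 = 0.1246 K/W
L/(kA) = 0.1246 ⇒ k = 0.107/(0.1246·17.1) = 0.0502 W/m·K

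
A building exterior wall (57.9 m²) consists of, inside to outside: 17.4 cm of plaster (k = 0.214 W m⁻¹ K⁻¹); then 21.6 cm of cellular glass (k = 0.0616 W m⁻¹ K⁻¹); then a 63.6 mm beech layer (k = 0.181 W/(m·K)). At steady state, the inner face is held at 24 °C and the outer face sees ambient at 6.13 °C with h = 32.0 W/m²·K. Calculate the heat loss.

Treat each layer as a resistance in series:
  R_plaster = L/(kA) = 0.174/(0.214·57.9) = 0.01404 K/W
  R_cellular glass = L/(kA) = 0.216/(0.0616·57.9) = 0.06056 K/W
  R_beech = L/(kA) = 0.0636/(0.181·57.9) = 0.006069 K/W
  R_conv,out = 1/(hA) = 1/(32.0·57.9) = 5.397×10^-4 K/W
ΣR = 0.01404 + 0.06056 + 0.006069 + 5.397×10^-4 = 0.08121 K/W
Q = ΔT/ΣR = (24 °C − 6.13 °C)/0.08121 = 220 W

Q = 220 W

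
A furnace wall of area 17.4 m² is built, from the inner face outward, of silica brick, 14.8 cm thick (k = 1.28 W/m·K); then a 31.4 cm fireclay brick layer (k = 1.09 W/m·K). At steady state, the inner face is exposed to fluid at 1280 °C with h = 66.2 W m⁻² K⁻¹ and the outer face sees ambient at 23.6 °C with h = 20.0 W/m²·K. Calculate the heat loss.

Treat each layer as a resistance in series:
  R_conv,in = 1/(hA) = 1/(66.2·17.4) = 8.681×10^-4 K/W
  R_silica brick = L/(kA) = 0.148/(1.28·17.4) = 0.006645 K/W
  R_fireclay brick = L/(kA) = 0.314/(1.09·17.4) = 0.01656 K/W
  R_conv,out = 1/(hA) = 1/(20.0·17.4) = 0.002874 K/W
ΣR = 8.681×10^-4 + 0.006645 + 0.01656 + 0.002874 = 0.02695 K/W
Q = ΔT/ΣR = (1280 °C − 23.6 °C)/0.02695 = 46600 W

Q = 46.6 kW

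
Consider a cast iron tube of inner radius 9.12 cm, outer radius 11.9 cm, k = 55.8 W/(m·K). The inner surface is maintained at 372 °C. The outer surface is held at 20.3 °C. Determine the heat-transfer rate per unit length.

Q' = 463 kW/m

Q' = 2πk·ΔT/ln(r₂/r₁) = 2π × 55.8 × 351.7 / ln(0.119/0.0912) = 4.63×10^5 W/m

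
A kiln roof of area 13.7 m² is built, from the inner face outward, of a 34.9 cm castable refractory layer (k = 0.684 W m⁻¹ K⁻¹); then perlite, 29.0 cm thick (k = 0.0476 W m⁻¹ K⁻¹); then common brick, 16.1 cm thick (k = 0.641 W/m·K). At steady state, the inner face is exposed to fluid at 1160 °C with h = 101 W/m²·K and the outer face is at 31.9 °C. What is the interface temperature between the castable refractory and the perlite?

Resistance network (inner→outer):
  R_conv,in = 1/(hA) = 1/(101·13.7) = 7.227×10^-4 K/W
  R_castable refractory = L/(kA) = 0.349/(0.684·13.7) = 0.03724 K/W
  R_perlite = L/(kA) = 0.290/(0.0476·13.7) = 0.4447 K/W
  R_common brick = L/(kA) = 0.161/(0.641·13.7) = 0.01833 K/W
ΣR = 7.227×10^-4 + 0.03724 + 0.4447 + 0.01833 = 0.5010 K/W
Q = ΔT/ΣR = (1160 °C − 31.9 °C)/0.5010 = 2252 W
From the inner boundary to the castable refractory/perlite interface, ΣR_partial = 0.03796 K/W.
T_interface = T_in − Q·ΣR_partial = 1160 °C − (2252)(0.03796) = 1075 °C

T = 1075 °C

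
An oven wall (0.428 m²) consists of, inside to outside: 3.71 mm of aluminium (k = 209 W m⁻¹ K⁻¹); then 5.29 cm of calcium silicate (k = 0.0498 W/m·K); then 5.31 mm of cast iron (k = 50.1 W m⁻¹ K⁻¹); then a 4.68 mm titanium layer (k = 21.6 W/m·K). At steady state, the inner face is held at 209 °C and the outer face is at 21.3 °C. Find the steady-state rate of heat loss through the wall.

Q = 75.6 W

Resistance network (inner→outer):
  R_aluminium = L/(kA) = 0.00371/(209·0.428) = 4.147×10^-5 K/W
  R_calcium silicate = L/(kA) = 0.0529/(0.0498·0.428) = 2.482 K/W
  R_cast iron = L/(kA) = 0.00531/(50.1·0.428) = 2.476×10^-4 K/W
  R_titanium = L/(kA) = 0.00468/(21.6·0.428) = 5.062×10^-4 K/W
ΣR = 4.147×10^-5 + 2.482 + 2.476×10^-4 + 5.062×10^-4 = 2.483 K/W
Q = ΔT/ΣR = (209 °C − 21.3 °C)/2.483 = 75.6 W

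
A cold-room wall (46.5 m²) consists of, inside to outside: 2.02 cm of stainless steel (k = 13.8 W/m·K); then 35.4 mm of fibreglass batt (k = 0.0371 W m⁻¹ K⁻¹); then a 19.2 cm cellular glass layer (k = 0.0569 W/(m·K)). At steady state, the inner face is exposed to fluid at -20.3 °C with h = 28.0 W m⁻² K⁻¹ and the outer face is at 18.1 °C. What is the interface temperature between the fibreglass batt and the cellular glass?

Resistance network (inner→outer):
  R_conv,in = 1/(hA) = 1/(28.0·46.5) = 7.680×10^-4 K/W
  R_stainless steel = L/(kA) = 0.0202/(13.8·46.5) = 3.148×10^-5 K/W
  R_fibreglass batt = L/(kA) = 0.0354/(0.0371·46.5) = 0.02052 K/W
  R_cellular glass = L/(kA) = 0.192/(0.0569·46.5) = 0.07257 K/W
ΣR = 7.680×10^-4 + 3.148×10^-5 + 0.02052 + 0.07257 = 0.09389 K/W
Q = ΔT/ΣR = (-20.3 °C − 18.1 °C)/0.09389 = -409.0 W
From the inner boundary to the fibreglass batt/cellular glass interface, ΣR_partial = 0.02132 K/W.
T_interface = T_in − Q·ΣR_partial = -20.3 °C − (-409.0)(0.02132) = -11.6 °C

T = -11.6 °C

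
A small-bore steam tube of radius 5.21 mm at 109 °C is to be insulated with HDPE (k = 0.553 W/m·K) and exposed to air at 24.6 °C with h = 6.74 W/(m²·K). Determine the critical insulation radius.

r_cr = 8.20 cm

For a cylinder, r_cr = k_ins/h = 0.553/6.74 = 0.0820 m = 8.20 cm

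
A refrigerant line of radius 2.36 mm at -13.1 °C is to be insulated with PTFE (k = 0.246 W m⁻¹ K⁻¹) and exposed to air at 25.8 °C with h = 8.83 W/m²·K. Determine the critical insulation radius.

r_cr = 2.79 cm

For a cylinder, r_cr = k_ins/h = 0.246/8.83 = 0.0279 m = 2.79 cm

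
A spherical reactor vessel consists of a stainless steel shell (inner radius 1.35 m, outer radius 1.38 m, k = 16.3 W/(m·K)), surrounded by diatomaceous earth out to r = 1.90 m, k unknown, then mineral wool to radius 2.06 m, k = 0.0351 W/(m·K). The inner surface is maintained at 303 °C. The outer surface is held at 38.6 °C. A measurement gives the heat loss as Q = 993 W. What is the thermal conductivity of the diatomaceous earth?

ΣR = ΔT/Q = |303 − 38.6|/993 = 0.2663 K/W
Known resistances:
  R_stainless steel = (1/1.35 − 1/1.38)/(4πk) = 0.01610/(4π·16.3) = 7.862×10^-5 K/W
  R_mineral wool = (1/1.90 − 1/2.06)/(4πk) = 0.04088/(4π·0.0351) = 0.09268 K/W
R_diatomaceous earth = ΣR − ΣR_known = 0.2663 − 0.09276 = 0.1735 K/W
(1/r₁−1/r₂)/(4πk) = 0.1735 ⇒ k = 0.1983/(4π·0.1735) = 0.0910 W/m·K

k = 0.0910 W/m·K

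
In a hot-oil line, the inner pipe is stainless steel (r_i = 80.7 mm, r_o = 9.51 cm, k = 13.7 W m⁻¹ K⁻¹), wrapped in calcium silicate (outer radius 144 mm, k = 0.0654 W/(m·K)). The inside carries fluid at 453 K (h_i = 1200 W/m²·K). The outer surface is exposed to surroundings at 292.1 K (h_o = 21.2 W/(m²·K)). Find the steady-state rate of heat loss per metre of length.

Resistance network (inner→outer):
  R'_conv,in = 1/(2πr h) = 1/(2π·0.0807·1200) = 0.001643 m·K/W
  R'_stainless steel = ln(0.0951/0.0807)/(2πk) = 0.1642/(2π·13.7) = 0.001907 m·K/W
  R'_calcium silicate = ln(0.144/0.0951)/(2πk) = 0.4149/(2π·0.0654) = 1.010 m·K/W
  R'_conv,out = 1/(2πr h) = 1/(2π·0.144·21.2) = 0.05213 m·K/W
ΣR = 0.001643 + 0.001907 + 1.010 + 0.05213 = 1.066 m·K/W
Q' = ΔT/ΣR = (453 K − 292.1 K)/1.066 = 151 W/m

Q' = 151 W/m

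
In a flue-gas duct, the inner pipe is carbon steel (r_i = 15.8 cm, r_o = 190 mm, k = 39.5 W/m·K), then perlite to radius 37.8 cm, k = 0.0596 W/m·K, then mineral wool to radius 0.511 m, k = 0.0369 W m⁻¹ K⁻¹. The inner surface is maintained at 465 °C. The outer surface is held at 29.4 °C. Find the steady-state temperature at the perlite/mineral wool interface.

T = 210 °C

Resistance network (inner→outer):
  R'_carbon steel = ln(0.190/0.158)/(2πk) = 0.1844/(2π·39.5) = 7.431×10^-4 m·K/W
  R'_perlite = ln(0.378/0.190)/(2πk) = 0.6879/(2π·0.0596) = 1.837 m·K/W
  R'_mineral wool = ln(0.511/0.378)/(2πk) = 0.3015/(2π·0.0369) = 1.300 m·K/W
ΣR = 7.431×10^-4 + 1.837 + 1.300 = 3.138 m·K/W
Q' = ΔT/ΣR = (465 °C − 29.4 °C)/3.138 = 138.8 W/m
From the inner boundary to the perlite/mineral wool interface, ΣR_partial = 1.838 m·K/W.
T_interface = T_in − Q'·ΣR_partial = 465 °C − (138.8)(1.838) = 210 °C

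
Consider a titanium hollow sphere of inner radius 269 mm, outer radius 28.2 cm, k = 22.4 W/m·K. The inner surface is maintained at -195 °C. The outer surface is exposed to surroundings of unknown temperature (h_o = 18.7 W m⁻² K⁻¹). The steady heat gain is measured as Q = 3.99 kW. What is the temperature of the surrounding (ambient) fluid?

T_out = 20.9 °C

Series resistances:
  R_titanium = (1/0.269 − 1/0.282)/(4πk) = 0.1714/(4π·22.4) = 6.088×10^-4 K/W
  R_conv,out = 1/(4πr²h) = 1/(4π·0.282²·18.7) = 0.05351 K/W
ΣR = 0.05412 K/W
ΔT = Q·ΣR = 3990 × 0.05412 = 215.9 K
Heat flows inward, so T_out = T_in + ΔT = -195 + 215.9 = 20.9 °C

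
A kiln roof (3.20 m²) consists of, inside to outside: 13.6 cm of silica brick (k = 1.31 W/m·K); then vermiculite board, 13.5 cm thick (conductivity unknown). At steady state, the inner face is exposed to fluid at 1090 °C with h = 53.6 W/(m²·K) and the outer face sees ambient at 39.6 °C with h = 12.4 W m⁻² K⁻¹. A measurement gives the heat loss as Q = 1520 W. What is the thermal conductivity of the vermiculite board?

ΣR = ΔT/Q = |1090 − 39.6|/1520 = 0.6911 K/W
Known resistances:
  R_conv,in = 1/(hA) = 1/(53.6·3.20) = 0.005830 K/W
  R_silica brick = L/(kA) = 0.136/(1.31·3.20) = 0.03244 K/W
  R_conv,out = 1/(hA) = 1/(12.4·3.20) = 0.02520 K/W
R_vermiculite board = ΣR − ΣR_known = 0.6911 − 0.06347 = 0.6276 K/W
L/(kA) = 0.6276 ⇒ k = 0.135/(0.6276·3.20) = 0.0672 W/m·K

k = 0.0672 W/m·K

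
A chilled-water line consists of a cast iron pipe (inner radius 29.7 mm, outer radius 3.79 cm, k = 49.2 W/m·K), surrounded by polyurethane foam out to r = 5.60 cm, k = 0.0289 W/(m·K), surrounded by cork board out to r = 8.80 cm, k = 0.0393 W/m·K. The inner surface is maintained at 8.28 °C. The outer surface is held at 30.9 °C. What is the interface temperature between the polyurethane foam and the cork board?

Series thermal resistances, inner to outer:
  R'_cast iron = ln(0.0379/0.0297)/(2πk) = 0.2438/(2π·49.2) = 7.887×10^-4 m·K/W
  R'_polyurethane foam = ln(0.0560/0.0379)/(2πk) = 0.3904/(2π·0.0289) = 2.150 m·K/W
  R'_cork board = ln(0.0880/0.0560)/(2πk) = 0.4520/(2π·0.0393) = 1.830 m·K/W
ΣR = 7.887×10^-4 + 2.150 + 1.830 = 3.981 m·K/W
Q' = ΔT/ΣR = (8.28 °C − 30.9 °C)/3.981 = -5.682 W/m
From the inner boundary to the polyurethane foam/cork board interface, ΣR_partial = 2.151 m·K/W.
T_interface = T_in − Q'·ΣR_partial = 8.28 °C − (-5.682)(2.151) = 20.5 °C

T = 20.5 °C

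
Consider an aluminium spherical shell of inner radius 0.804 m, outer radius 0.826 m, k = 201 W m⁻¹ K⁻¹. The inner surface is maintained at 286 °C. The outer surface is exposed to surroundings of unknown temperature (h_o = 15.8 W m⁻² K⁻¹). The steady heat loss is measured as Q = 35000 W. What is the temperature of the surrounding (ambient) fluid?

Series resistances:
  R_aluminium = (1/0.804 − 1/0.826)/(4πk) = 0.03313/(4π·201) = 1.312×10^-5 K/W
  R_conv,out = 1/(4πr²h) = 1/(4π·0.826²·15.8) = 0.007382 K/W
ΣR = 0.007395 K/W
ΔT = Q·ΣR = 35000 × 0.007395 = 258.8 K
Heat flows outward, so T_out = T_in − ΔT = 286 − 258.8 = 27.2 °C

T_out = 27.2 °C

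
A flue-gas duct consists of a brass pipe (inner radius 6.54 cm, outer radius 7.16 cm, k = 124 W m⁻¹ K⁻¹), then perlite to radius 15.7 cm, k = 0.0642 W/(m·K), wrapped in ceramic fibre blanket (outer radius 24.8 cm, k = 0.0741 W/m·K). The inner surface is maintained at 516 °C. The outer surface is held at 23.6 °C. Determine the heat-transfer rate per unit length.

Q' = 168 W/m

Resistance network (inner→outer):
  R'_brass = ln(0.0716/0.0654)/(2πk) = 0.09057/(2π·124) = 1.163×10^-4 m·K/W
  R'_perlite = ln(0.157/0.0716)/(2πk) = 0.7852/(2π·0.0642) = 1.946 m·K/W
  R'_ceramic fibre blanket = ln(0.248/0.157)/(2πk) = 0.4572/(2π·0.0741) = 0.9820 m·K/W
ΣR = 1.163×10^-4 + 1.946 + 0.9820 = 2.928 m·K/W
Q' = ΔT/ΣR = (516 °C − 23.6 °C)/2.928 = 168 W/m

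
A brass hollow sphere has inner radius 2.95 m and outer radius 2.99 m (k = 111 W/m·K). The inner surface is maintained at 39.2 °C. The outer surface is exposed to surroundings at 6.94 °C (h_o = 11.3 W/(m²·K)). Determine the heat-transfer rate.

Treat each layer as a resistance in series:
  R_brass = (1/2.95 − 1/2.99)/(4πk) = 0.004535/(4π·111) = 3.251×10^-6 K/W
  R_conv,out = 1/(4πr²h) = 1/(4π·2.99²·11.3) = 7.877×10^-4 K/W
ΣR = 3.251×10^-6 + 7.877×10^-4 = 7.910×10^-4 K/W
Q = ΔT/ΣR = (39.2 °C − 6.94 °C)/7.910×10^-4 = 40800 W

Q = 40.8 kW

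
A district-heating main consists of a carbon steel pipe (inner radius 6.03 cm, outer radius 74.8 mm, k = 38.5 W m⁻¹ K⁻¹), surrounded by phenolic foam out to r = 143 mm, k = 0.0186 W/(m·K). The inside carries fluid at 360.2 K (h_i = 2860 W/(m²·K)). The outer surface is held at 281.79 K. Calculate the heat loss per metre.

Q' = 14.1 W/m

Treat each layer as a resistance in series:
  R'_conv,in = 1/(2πr h) = 1/(2π·0.0603·2860) = 9.229×10^-4 m·K/W
  R'_carbon steel = ln(0.0748/0.0603)/(2πk) = 0.2155/(2π·38.5) = 8.908×10^-4 m·K/W
  R'_phenolic foam = ln(0.143/0.0748)/(2πk) = 0.6480/(2π·0.0186) = 5.545 m·K/W
ΣR = 9.229×10^-4 + 8.908×10^-4 + 5.545 = 5.547 m·K/W
Q' = ΔT/ΣR = (360.2 K − 281.79 K)/5.547 = 14.1 W/m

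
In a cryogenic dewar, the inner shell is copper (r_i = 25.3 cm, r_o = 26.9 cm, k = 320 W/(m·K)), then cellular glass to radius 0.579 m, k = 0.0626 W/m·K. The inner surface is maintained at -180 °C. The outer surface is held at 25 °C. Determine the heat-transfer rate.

Resistance network (inner→outer):
  R_copper = (1/0.253 − 1/0.269)/(4πk) = 0.2351/(4π·320) = 5.846×10^-5 K/W
  R_cellular glass = (1/0.269 − 1/0.579)/(4πk) = 1.990/(4π·0.0626) = 2.530 K/W
ΣR = 5.846×10^-5 + 2.530 = 2.530 K/W
Q = ΔT/ΣR = (-180 °C − 25 °C)/2.530 = -81.0 W
(Negative Q ⇒ heat flows inward; heat gain = 81.0 W.)

Q = 81.0 W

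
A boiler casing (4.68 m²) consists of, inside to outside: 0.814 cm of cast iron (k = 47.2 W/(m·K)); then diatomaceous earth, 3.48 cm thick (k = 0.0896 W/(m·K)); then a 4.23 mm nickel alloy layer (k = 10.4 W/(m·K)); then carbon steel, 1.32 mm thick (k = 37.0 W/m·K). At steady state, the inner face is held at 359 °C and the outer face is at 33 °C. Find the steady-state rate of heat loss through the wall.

Q = 3.92 kW

Series thermal resistances, inner to outer:
  R_cast iron = L/(kA) = 0.00814/(47.2·4.68) = 3.685×10^-5 K/W
  R_diatomaceous earth = L/(kA) = 0.0348/(0.0896·4.68) = 0.08299 K/W
  R_nickel alloy = L/(kA) = 0.00423/(10.4·4.68) = 8.691×10^-5 K/W
  R_carbon steel = L/(kA) = 0.00132/(37.0·4.68) = 7.623×10^-6 K/W
ΣR = 3.685×10^-5 + 0.08299 + 8.691×10^-5 + 7.623×10^-6 = 0.08312 K/W
Q = ΔT/ΣR = (359 °C − 33 °C)/0.08312 = 3920 W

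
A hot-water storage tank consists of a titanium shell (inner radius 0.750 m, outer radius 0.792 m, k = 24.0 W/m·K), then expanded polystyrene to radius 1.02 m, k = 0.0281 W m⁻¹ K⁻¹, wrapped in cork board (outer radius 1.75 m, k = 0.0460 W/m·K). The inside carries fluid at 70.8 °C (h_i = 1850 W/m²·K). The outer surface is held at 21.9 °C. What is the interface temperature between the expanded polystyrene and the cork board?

T = 44.9 °C

Treat each layer as a resistance in series:
  R_conv,in = 1/(4πr²h) = 1/(4π·0.750²·1850) = 7.647×10^-5 K/W
  R_titanium = (1/0.750 − 1/0.792)/(4πk) = 0.07071/(4π·24.0) = 2.344×10^-4 K/W
  R_expanded polystyrene = (1/0.792 − 1/1.02)/(4πk) = 0.2822/(4π·0.0281) = 0.7993 K/W
  R_cork board = (1/1.02 − 1/1.75)/(4πk) = 0.4090/(4π·0.0460) = 0.7075 K/W
ΣR = 7.647×10^-5 + 2.344×10^-4 + 0.7993 + 0.7075 = 1.507 K/W
Q = ΔT/ΣR = (70.8 °C − 21.9 °C)/1.507 = 32.45 W
From the inner boundary to the expanded polystyrene/cork board interface, ΣR_partial = 0.7996 K/W.
T_interface = T_in − Q·ΣR_partial = 70.8 °C − (32.45)(0.7996) = 44.9 °C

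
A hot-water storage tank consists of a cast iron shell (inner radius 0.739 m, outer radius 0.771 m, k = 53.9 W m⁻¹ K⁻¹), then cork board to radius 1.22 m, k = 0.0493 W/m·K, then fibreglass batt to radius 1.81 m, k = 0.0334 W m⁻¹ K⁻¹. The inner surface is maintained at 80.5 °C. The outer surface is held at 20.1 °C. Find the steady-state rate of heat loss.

Q = 42.9 W

Resistance network (inner→outer):
  R_cast iron = (1/0.739 − 1/0.771)/(4πk) = 0.05616/(4π·53.9) = 8.292×10^-5 K/W
  R_cork board = (1/0.771 − 1/1.22)/(4πk) = 0.4773/(4π·0.0493) = 0.7705 K/W
  R_fibreglass batt = (1/1.22 − 1/1.81)/(4πk) = 0.2672/(4π·0.0334) = 0.6366 K/W
ΣR = 8.292×10^-5 + 0.7705 + 0.6366 = 1.407 K/W
Q = ΔT/ΣR = (80.5 °C − 20.1 °C)/1.407 = 42.9 W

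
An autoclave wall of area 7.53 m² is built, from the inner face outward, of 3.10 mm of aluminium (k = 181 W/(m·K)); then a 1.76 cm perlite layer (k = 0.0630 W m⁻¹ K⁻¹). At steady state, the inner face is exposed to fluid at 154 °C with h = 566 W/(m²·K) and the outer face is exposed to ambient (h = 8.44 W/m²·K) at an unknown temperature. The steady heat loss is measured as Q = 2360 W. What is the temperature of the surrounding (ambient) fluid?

T_out = 28.8 °C

Series resistances:
  R_conv,in = 1/(hA) = 1/(566·7.53) = 2.346×10^-4 K/W
  R_aluminium = L/(kA) = 0.00310/(181·7.53) = 2.275×10^-6 K/W
  R_perlite = L/(kA) = 0.0176/(0.0630·7.53) = 0.03710 K/W
  R_conv,out = 1/(hA) = 1/(8.44·7.53) = 0.01573 K/W
ΣR = 0.05307 K/W
ΔT = Q·ΣR = 2360 × 0.05307 = 125.2 K
Heat flows outward, so T_out = T_in − ΔT = 154 − 125.2 = 28.8 °C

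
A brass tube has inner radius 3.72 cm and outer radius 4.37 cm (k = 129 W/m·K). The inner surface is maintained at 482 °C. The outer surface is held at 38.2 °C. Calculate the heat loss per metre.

Q' = 2πk·ΔT/ln(r₂/r₁) = 2π × 129 × 443.8 / ln(0.0437/0.0372) = 2.23×10^6 W/m

Q' = 2230 kW/m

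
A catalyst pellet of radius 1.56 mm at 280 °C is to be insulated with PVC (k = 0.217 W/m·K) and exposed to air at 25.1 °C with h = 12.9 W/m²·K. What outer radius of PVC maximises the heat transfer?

For a sphere, r_cr = 2k_ins/h = 2·0.217/12.9 = 0.0336 m = 3.36 cm

r_cr = 3.36 cm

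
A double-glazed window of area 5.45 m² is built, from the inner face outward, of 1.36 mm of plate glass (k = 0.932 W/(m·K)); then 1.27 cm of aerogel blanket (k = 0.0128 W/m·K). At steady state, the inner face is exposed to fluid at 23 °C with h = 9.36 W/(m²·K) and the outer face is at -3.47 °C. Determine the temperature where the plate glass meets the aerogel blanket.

Treat each layer as a resistance in series:
  R_conv,in = 1/(hA) = 1/(9.36·5.45) = 0.01960 K/W
  R_plate glass = L/(kA) = 0.00136/(0.932·5.45) = 2.677×10^-4 K/W
  R_aerogel blanket = L/(kA) = 0.0127/(0.0128·5.45) = 0.1821 K/W
ΣR = 0.01960 + 2.677×10^-4 + 0.1821 = 0.2020 K/W
Q = ΔT/ΣR = (23 °C − -3.47 °C)/0.2020 = 131.0 W
From the inner boundary to the plate glass/aerogel blanket interface, ΣR_partial = 0.01987 K/W.
T_interface = T_in − Q·ΣR_partial = 23 °C − (131.0)(0.01987) = 20.4 °C

T = 20.4 °C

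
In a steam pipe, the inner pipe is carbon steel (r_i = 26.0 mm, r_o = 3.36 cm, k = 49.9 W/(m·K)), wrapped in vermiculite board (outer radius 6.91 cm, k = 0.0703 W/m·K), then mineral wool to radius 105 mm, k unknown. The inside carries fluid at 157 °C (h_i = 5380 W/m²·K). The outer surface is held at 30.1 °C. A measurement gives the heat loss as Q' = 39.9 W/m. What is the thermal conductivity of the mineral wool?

k = 0.0431 W/m·K

ΣR = ΔT/Q' = |157 − 30.1|/39.9 = 3.180 m·K/W
Known resistances:
  R'_conv,in = 1/(2πr h) = 1/(2π·0.0260·5380) = 0.001138 m·K/W
  R'_carbon steel = ln(0.0336/0.0260)/(2πk) = 0.2564/(2π·49.9) = 8.179×10^-4 m·K/W
  R'_vermiculite board = ln(0.0691/0.0336)/(2πk) = 0.7210/(2π·0.0703) = 1.632 m·K/W
R_mineral wool = ΣR − ΣR_known = 3.180 − 1.634 = 1.546 m·K/W
ln(r₂/r₁)/(2πk) = 1.546 ⇒ k = 0.4184/(2π·1.546) = 0.0431 W/m·K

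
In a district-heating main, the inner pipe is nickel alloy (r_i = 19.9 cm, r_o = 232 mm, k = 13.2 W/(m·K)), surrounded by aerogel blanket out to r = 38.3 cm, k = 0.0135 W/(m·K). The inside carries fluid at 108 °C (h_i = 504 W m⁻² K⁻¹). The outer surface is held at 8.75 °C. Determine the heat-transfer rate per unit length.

Q' = 16.8 W/m

Treat each layer as a resistance in series:
  R'_conv,in = 1/(2πr h) = 1/(2π·0.199·504) = 0.001587 m·K/W
  R'_nickel alloy = ln(0.232/0.199)/(2πk) = 0.1534/(2π·13.2) = 0.001850 m·K/W
  R'_aerogel blanket = ln(0.383/0.232)/(2πk) = 0.5013/(2π·0.0135) = 5.910 m·K/W
ΣR = 0.001587 + 0.001850 + 5.910 = 5.913 m·K/W
Q' = ΔT/ΣR = (108 °C − 8.75 °C)/5.913 = 16.8 W/m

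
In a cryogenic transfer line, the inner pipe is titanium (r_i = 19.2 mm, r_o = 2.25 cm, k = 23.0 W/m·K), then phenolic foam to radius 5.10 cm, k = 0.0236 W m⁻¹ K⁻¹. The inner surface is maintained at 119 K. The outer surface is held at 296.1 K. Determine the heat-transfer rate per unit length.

Series thermal resistances, inner to outer:
  R'_titanium = ln(0.0225/0.0192)/(2πk) = 0.1586/(2π·23.0) = 0.001098 m·K/W
  R'_phenolic foam = ln(0.0510/0.0225)/(2πk) = 0.8183/(2π·0.0236) = 5.519 m·K/W
ΣR = 0.001098 + 5.519 = 5.520 m·K/W
Q' = ΔT/ΣR = (119 K − 296.1 K)/5.520 = -32.1 W/m
(Negative Q' ⇒ heat flows inward; heat gain = 32.1 W/m.)

Q' = 32.1 W/m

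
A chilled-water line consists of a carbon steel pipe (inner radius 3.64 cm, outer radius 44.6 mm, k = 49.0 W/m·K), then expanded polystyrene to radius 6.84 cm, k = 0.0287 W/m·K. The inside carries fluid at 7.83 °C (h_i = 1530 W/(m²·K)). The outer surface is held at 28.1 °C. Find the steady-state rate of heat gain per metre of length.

Resistance network (inner→outer):
  R'_conv,in = 1/(2πr h) = 1/(2π·0.0364·1530) = 0.002858 m·K/W
  R'_carbon steel = ln(0.0446/0.0364)/(2πk) = 0.2032/(2π·49.0) = 6.599×10^-4 m·K/W
  R'_expanded polystyrene = ln(0.0684/0.0446)/(2πk) = 0.4276/(2π·0.0287) = 2.371 m·K/W
ΣR = 0.002858 + 6.599×10^-4 + 2.371 = 2.375 m·K/W
Q' = ΔT/ΣR = (7.83 °C − 28.1 °C)/2.375 = -8.53 W/m
(Negative Q' ⇒ heat flows inward; heat gain = 8.53 W/m.)

Q' = 8.53 W/m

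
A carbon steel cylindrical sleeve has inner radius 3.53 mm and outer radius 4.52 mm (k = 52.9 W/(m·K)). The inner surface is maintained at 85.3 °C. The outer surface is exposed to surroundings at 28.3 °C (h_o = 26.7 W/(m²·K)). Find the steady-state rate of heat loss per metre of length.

Treat each layer as a resistance in series:
  R'_carbon steel = ln(0.00452/0.00353)/(2πk) = 0.2472/(2π·52.9) = 7.438×10^-4 m·K/W
  R'_conv,out = 1/(2πr h) = 1/(2π·0.00452·26.7) = 1.319 m·K/W
ΣR = 7.438×10^-4 + 1.319 = 1.320 m·K/W
Q' = ΔT/ΣR = (85.3 °C − 28.3 °C)/1.320 = 43.2 W/m

Q' = 43.2 W/m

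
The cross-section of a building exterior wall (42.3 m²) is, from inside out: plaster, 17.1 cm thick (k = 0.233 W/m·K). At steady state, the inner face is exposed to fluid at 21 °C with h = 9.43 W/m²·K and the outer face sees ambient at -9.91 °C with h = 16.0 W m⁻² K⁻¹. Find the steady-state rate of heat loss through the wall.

Q = 1450 W

Resistance network (inner→outer):
  R_conv,in = 1/(hA) = 1/(9.43·42.3) = 0.002507 K/W
  R_plaster = L/(kA) = 0.171/(0.233·42.3) = 0.01735 K/W
  R_conv,out = 1/(hA) = 1/(16.0·42.3) = 0.001478 K/W
ΣR = 0.002507 + 0.01735 + 0.001478 = 0.02133 K/W
Q = ΔT/ΣR = (21 °C − -9.91 °C)/0.02133 = 1450 W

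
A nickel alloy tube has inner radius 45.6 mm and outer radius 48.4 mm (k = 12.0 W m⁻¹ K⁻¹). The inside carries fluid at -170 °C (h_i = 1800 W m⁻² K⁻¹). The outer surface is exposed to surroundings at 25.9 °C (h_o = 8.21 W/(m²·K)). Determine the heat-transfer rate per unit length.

Q' = 486 W/m

Series thermal resistances, inner to outer:
  R'_conv,in = 1/(2πr h) = 1/(2π·0.0456·1800) = 0.001939 m·K/W
  R'_nickel alloy = ln(0.0484/0.0456)/(2πk) = 0.05959/(2π·12.0) = 7.904×10^-4 m·K/W
  R'_conv,out = 1/(2πr h) = 1/(2π·0.0484·8.21) = 0.4005 m·K/W
ΣR = 0.001939 + 7.904×10^-4 + 0.4005 = 0.4032 m·K/W
Q' = ΔT/ΣR = (-170 °C − 25.9 °C)/0.4032 = -486 W/m
(Negative Q' ⇒ heat flows inward; heat gain = 486 W/m.)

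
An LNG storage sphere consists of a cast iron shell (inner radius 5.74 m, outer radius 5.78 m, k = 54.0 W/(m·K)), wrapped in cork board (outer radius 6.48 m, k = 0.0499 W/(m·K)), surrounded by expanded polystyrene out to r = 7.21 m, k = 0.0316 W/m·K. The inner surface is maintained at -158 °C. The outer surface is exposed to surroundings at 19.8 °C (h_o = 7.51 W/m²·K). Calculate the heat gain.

Q = 2560 W

Resistance network (inner→outer):
  R_cast iron = (1/5.74 − 1/5.78)/(4πk) = 0.001206/(4π·54.0) = 1.777×10^-6 K/W
  R_cork board = (1/5.78 − 1/6.48)/(4πk) = 0.01869/(4π·0.0499) = 0.02980 K/W
  R_expanded polystyrene = (1/6.48 − 1/7.21)/(4πk) = 0.01562/(4π·0.0316) = 0.03935 K/W
  R_conv,out = 1/(4πr²h) = 1/(4π·7.21²·7.51) = 2.038×10^-4 K/W
ΣR = 1.777×10^-6 + 0.02980 + 0.03935 + 2.038×10^-4 = 0.06936 K/W
Q = ΔT/ΣR = (-158 °C − 19.8 °C)/0.06936 = -2560 W
(Negative Q ⇒ heat flows inward; heat gain = 2560 W.)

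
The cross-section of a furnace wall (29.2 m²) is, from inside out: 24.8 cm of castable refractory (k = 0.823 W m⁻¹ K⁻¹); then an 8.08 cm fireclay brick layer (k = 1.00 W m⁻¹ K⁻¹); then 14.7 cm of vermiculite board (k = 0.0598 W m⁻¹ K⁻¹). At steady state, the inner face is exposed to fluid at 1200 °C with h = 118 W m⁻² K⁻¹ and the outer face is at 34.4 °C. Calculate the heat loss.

Q = 11900 W

Series thermal resistances, inner to outer:
  R_conv,in = 1/(hA) = 1/(118·29.2) = 2.902×10^-4 K/W
  R_castable refractory = L/(kA) = 0.248/(0.823·29.2) = 0.01032 K/W
  R_fireclay brick = L/(kA) = 0.0808/(1.00·29.2) = 0.002767 K/W
  R_vermiculite board = L/(kA) = 0.147/(0.0598·29.2) = 0.08418 K/W
ΣR = 2.902×10^-4 + 0.01032 + 0.002767 + 0.08418 = 0.09756 K/W
Q = ΔT/ΣR = (1200 °C − 34.4 °C)/0.09756 = 11900 W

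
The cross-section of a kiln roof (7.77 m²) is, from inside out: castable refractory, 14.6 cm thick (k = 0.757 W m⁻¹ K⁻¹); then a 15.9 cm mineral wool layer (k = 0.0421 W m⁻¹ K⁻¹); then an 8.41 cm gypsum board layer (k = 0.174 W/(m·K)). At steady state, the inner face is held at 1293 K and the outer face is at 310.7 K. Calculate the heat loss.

Q = 1710 W

Treat each layer as a resistance in series:
  R_castable refractory = L/(kA) = 0.146/(0.757·7.77) = 0.02482 K/W
  R_mineral wool = L/(kA) = 0.159/(0.0421·7.77) = 0.4861 K/W
  R_gypsum board = L/(kA) = 0.0841/(0.174·7.77) = 0.06221 K/W
ΣR = 0.02482 + 0.4861 + 0.06221 = 0.5731 K/W
Q = ΔT/ΣR = (1293 K − 310.7 K)/0.5731 = 1710 W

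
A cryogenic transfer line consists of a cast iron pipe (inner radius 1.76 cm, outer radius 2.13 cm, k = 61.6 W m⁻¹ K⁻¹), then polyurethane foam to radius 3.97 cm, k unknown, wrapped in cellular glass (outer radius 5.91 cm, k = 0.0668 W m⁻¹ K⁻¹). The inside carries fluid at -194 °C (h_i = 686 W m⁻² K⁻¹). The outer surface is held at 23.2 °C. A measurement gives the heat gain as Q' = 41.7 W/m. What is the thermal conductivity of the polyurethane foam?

k = 0.0233 W/m·K

ΣR = ΔT/Q' = |-194 − 23.2|/41.7 = 5.209 m·K/W
Known resistances:
  R'_conv,in = 1/(2πr h) = 1/(2π·0.0176·686) = 0.01318 m·K/W
  R'_cast iron = ln(0.0213/0.0176)/(2πk) = 0.1908/(2π·61.6) = 4.930×10^-4 m·K/W
  R'_cellular glass = ln(0.0591/0.0397)/(2πk) = 0.3979/(2π·0.0668) = 0.9480 m·K/W
R_polyurethane foam = ΣR − ΣR_known = 5.209 − 0.9617 = 4.247 m·K/W
ln(r₂/r₁)/(2πk) = 4.247 ⇒ k = 0.6226/(2π·4.247) = 0.0233 W/m·K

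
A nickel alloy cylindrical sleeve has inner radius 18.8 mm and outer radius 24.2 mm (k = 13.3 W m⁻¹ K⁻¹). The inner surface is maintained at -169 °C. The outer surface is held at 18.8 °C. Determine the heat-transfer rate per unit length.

Q' = 62.2 kW/m

Q' = 2πk·ΔT/ln(r₂/r₁) = 2π × 13.3 × 187.8 / ln(0.0242/0.0188) = 62200 W/m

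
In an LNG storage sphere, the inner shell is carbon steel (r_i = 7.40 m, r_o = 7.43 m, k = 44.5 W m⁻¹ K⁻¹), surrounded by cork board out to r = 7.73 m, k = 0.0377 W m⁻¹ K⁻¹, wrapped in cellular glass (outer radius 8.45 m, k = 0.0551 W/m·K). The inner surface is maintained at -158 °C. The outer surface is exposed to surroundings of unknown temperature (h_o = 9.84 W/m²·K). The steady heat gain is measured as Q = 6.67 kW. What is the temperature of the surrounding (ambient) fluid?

Series resistances:
  R_carbon steel = (1/7.40 − 1/7.43)/(4πk) = 5.456×10^-4/(4π·44.5) = 9.757×10^-7 K/W
  R_cork board = (1/7.43 − 1/7.73)/(4πk) = 0.005223/(4π·0.0377) = 0.01103 K/W
  R_cellular glass = (1/7.73 − 1/8.45)/(4πk) = 0.01102/(4π·0.0551) = 0.01592 K/W
  R_conv,out = 1/(4πr²h) = 1/(4π·8.45²·9.84) = 1.133×10^-4 K/W
ΣR = 0.02706 K/W
ΔT = Q·ΣR = 6670 × 0.02706 = 180.5 K
Heat flows inward, so T_out = T_in + ΔT = -158 + 180.5 = 22.5 °C

T_out = 22.5 °C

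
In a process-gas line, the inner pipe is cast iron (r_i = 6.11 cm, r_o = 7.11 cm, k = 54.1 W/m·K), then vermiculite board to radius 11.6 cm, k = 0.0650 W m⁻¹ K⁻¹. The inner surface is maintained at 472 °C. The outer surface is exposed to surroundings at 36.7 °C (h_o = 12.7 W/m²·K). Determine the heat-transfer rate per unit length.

Q' = 333 W/m

Treat each layer as a resistance in series:
  R'_cast iron = ln(0.0711/0.0611)/(2πk) = 0.1516/(2π·54.1) = 4.459×10^-4 m·K/W
  R'_vermiculite board = ln(0.116/0.0711)/(2πk) = 0.4895/(2π·0.0650) = 1.199 m·K/W
  R'_conv,out = 1/(2πr h) = 1/(2π·0.116·12.7) = 0.1080 m·K/W
ΣR = 4.459×10^-4 + 1.199 + 0.1080 = 1.307 m·K/W
Q' = ΔT/ΣR = (472 °C − 36.7 °C)/1.307 = 333 W/m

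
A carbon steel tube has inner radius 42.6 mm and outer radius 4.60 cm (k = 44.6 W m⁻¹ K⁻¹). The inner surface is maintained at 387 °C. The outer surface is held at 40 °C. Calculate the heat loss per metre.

Q' = 1.27×10^6 W/m

Q' = 2πk·ΔT/ln(r₂/r₁) = 2π × 44.6 × 347 / ln(0.0460/0.0426) = 1.27×10^6 W/m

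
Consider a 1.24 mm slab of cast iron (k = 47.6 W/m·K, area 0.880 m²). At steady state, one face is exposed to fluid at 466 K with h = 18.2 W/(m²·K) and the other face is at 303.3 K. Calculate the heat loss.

Q = 2600 W

Treat each layer as a resistance in series:
  R_conv,in = 1/(hA) = 1/(18.2·0.880) = 0.06244 K/W
  R_cast iron = L/(kA) = 0.00124/(47.6·0.880) = 2.960×10^-5 K/W
ΣR = 0.06244 + 2.960×10^-5 = 0.06247 K/W
Q = ΔT/ΣR = (466 K − 303.3 K)/0.06247 = 2600 W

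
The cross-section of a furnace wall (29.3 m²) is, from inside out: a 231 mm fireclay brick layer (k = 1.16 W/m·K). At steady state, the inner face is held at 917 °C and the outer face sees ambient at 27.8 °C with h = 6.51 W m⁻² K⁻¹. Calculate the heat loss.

Q = 73900 W

Treat each layer as a resistance in series:
  R_fireclay brick = L/(kA) = 0.231/(1.16·29.3) = 0.006797 K/W
  R_conv,out = 1/(hA) = 1/(6.51·29.3) = 0.005243 K/W
ΣR = 0.006797 + 0.005243 = 0.01204 K/W
Q = ΔT/ΣR = (917 °C − 27.8 °C)/0.01204 = 73900 W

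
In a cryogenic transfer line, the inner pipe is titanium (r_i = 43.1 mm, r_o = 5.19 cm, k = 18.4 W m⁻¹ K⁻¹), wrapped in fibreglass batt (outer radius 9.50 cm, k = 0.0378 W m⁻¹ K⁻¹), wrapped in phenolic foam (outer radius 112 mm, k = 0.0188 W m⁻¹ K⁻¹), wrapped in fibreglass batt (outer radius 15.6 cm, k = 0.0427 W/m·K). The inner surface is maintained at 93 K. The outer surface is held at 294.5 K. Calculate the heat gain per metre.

Series thermal resistances, inner to outer:
  R'_titanium = ln(0.0519/0.0431)/(2πk) = 0.1858/(2π·18.4) = 0.001607 m·K/W
  R'_fibreglass batt = ln(0.0950/0.0519)/(2πk) = 0.6046/(2π·0.0378) = 2.545 m·K/W
  R'_phenolic foam = ln(0.112/0.0950)/(2πk) = 0.1646/(2π·0.0188) = 1.394 m·K/W
  R'_fibreglass batt = ln(0.156/0.112)/(2πk) = 0.3314/(2π·0.0427) = 1.235 m·K/W
ΣR = 0.001607 + 2.545 + 1.394 + 1.235 = 5.176 m·K/W
Q' = ΔT/ΣR = (93 K − 294.5 K)/5.176 = -38.9 W/m
(Negative Q' ⇒ heat flows inward; heat gain = 38.9 W/m.)

Q' = 38.9 W/m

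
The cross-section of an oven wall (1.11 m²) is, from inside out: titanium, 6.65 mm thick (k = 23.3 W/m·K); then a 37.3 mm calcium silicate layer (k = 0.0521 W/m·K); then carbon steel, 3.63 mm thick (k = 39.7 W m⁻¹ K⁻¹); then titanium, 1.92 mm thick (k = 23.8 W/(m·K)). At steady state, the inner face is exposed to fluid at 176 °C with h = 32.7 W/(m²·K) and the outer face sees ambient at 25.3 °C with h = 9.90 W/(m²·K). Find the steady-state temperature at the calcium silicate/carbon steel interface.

T = 43.3 °C

Series thermal resistances, inner to outer:
  R_conv,in = 1/(hA) = 1/(32.7·1.11) = 0.02755 K/W
  R_titanium = L/(kA) = 0.00665/(23.3·1.11) = 2.571×10^-4 K/W
  R_calcium silicate = L/(kA) = 0.0373/(0.0521·1.11) = 0.6450 K/W
  R_carbon steel = L/(kA) = 0.00363/(39.7·1.11) = 8.237×10^-5 K/W
  R_titanium = L/(kA) = 0.00192/(23.8·1.11) = 7.268×10^-5 K/W
  R_conv,out = 1/(hA) = 1/(9.90·1.11) = 0.09100 K/W
ΣR = 0.02755 + 2.571×10^-4 + 0.6450 + 8.237×10^-5 + 7.268×10^-5 + 0.09100 = 0.7640 K/W
Q = ΔT/ΣR = (176 °C − 25.3 °C)/0.7640 = 197.3 W
From the inner boundary to the calcium silicate/carbon steel interface, ΣR_partial = 0.6728 K/W.
T_interface = T_in − Q·ΣR_partial = 176 °C − (197.3)(0.6728) = 43.3 °C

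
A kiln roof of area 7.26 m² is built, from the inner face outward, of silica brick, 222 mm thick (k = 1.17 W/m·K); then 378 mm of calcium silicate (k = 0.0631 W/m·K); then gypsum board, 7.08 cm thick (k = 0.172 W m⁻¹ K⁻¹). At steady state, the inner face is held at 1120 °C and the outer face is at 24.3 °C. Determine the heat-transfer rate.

Series thermal resistances, inner to outer:
  R_silica brick = L/(kA) = 0.222/(1.17·7.26) = 0.02614 K/W
  R_calcium silicate = L/(kA) = 0.378/(0.0631·7.26) = 0.8251 K/W
  R_gypsum board = L/(kA) = 0.0708/(0.172·7.26) = 0.05670 K/W
ΣR = 0.02614 + 0.8251 + 0.05670 = 0.9079 K/W
Q = ΔT/ΣR = (1120 °C − 24.3 °C)/0.9079 = 1210 W

Q = 1210 W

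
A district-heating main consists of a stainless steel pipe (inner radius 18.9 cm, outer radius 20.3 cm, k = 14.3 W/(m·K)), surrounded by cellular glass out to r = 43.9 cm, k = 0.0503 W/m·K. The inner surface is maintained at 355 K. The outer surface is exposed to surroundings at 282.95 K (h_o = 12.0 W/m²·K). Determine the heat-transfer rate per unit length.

Series thermal resistances, inner to outer:
  R'_stainless steel = ln(0.203/0.189)/(2πk) = 0.07146/(2π·14.3) = 7.953×10^-4 m·K/W
  R'_cellular glass = ln(0.439/0.203)/(2πk) = 0.7713/(2π·0.0503) = 2.440 m·K/W
  R'_conv,out = 1/(2πr h) = 1/(2π·0.439·12.0) = 0.03021 m·K/W
ΣR = 7.953×10^-4 + 2.440 + 0.03021 = 2.471 m·K/W
Q' = ΔT/ΣR = (355 K − 282.95 K)/2.471 = 29.2 W/m

Q' = 29.2 W/m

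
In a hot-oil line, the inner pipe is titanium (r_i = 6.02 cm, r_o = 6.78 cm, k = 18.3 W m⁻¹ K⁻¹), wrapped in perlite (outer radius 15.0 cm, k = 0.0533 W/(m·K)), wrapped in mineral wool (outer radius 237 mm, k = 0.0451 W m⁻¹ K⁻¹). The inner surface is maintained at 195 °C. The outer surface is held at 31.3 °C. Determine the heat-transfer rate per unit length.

Resistance network (inner→outer):
  R'_titanium = ln(0.0678/0.0602)/(2πk) = 0.1189/(2π·18.3) = 0.001034 m·K/W
  R'_perlite = ln(0.150/0.0678)/(2πk) = 0.7941/(2π·0.0533) = 2.371 m·K/W
  R'_mineral wool = ln(0.237/0.150)/(2πk) = 0.4574/(2π·0.0451) = 1.614 m·K/W
ΣR = 0.001034 + 2.371 + 1.614 = 3.986 m·K/W
Q' = ΔT/ΣR = (195 °C − 31.3 °C)/3.986 = 41.1 W/m

Q' = 41.1 W/m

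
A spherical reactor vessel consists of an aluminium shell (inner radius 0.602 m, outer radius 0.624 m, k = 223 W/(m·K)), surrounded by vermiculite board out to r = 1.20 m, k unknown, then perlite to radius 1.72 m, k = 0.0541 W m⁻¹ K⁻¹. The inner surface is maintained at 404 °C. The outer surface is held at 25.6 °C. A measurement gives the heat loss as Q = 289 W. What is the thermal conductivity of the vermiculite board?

k = 0.0652 W/m·K

ΣR = ΔT/Q = |404 − 25.6|/289 = 1.309 K/W
Known resistances:
  R_aluminium = (1/0.602 − 1/0.624)/(4πk) = 0.05857/(4π·223) = 2.090×10^-5 K/W
  R_perlite = (1/1.20 − 1/1.72)/(4πk) = 0.2519/(4π·0.0541) = 0.3706 K/W
R_vermiculite board = ΣR − ΣR_known = 1.309 − 0.3706 = 0.9384 K/W
(1/r₁−1/r₂)/(4πk) = 0.9384 ⇒ k = 0.7692/(4π·0.9384) = 0.0652 W/m·K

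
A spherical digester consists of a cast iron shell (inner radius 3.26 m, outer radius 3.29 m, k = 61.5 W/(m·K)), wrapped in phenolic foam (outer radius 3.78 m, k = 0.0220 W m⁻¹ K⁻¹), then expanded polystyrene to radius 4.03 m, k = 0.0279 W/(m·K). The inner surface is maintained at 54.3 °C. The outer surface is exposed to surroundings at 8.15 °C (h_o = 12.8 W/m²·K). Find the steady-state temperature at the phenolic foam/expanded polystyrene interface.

Series thermal resistances, inner to outer:
  R_cast iron = (1/3.26 − 1/3.29)/(4πk) = 0.002797/(4π·61.5) = 3.619×10^-6 K/W
  R_phenolic foam = (1/3.29 − 1/3.78)/(4πk) = 0.03940/(4π·0.0220) = 0.1425 K/W
  R_expanded polystyrene = (1/3.78 − 1/4.03)/(4πk) = 0.01641/(4π·0.0279) = 0.04681 K/W
  R_conv,out = 1/(4πr²h) = 1/(4π·4.03²·12.8) = 3.828×10^-4 K/W
ΣR = 3.619×10^-6 + 0.1425 + 0.04681 + 3.828×10^-4 = 0.1897 K/W
Q = ΔT/ΣR = (54.3 °C − 8.15 °C)/0.1897 = 243.3 W
From the inner boundary to the phenolic foam/expanded polystyrene interface, ΣR_partial = 0.1425 K/W.
T_interface = T_in − Q·ΣR_partial = 54.3 °C − (243.3)(0.1425) = 19.6 °C

T = 19.6 °C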